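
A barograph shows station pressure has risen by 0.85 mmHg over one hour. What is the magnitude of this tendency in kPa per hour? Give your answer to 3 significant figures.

0.85 mmHg / 1 h × 0.133322 kPa/mmHg = 0.113 kPa/h.

0.113 kPa per hour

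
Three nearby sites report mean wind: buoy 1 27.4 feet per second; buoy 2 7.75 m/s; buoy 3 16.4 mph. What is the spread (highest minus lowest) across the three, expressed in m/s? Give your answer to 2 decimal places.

1.02 m/s

buoy 1: 27.4 ft/s = 8.3515 m/s.
buoy 3: 16.4 mph = 7.3315 m/s.
Spread: 8.3515 − 7.3315 = 1.02 m/s.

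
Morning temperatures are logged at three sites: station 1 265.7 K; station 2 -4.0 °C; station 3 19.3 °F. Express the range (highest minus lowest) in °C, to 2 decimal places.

station 1: 265.7 K = -7.450 °C.
station 3: 19.3 °F = -7.056 °C.
Spread: (-4.000) − (-7.450) = 3.450 °C.

3.45 °C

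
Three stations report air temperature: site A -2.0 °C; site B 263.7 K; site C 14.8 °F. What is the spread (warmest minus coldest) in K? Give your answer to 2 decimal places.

7.56 K

site B: 263.7 K = -9.450 °C.
site C: 14.8 °F = -9.556 °C.
Spread: (-2.000) − (-9.556) = 7.556 °C.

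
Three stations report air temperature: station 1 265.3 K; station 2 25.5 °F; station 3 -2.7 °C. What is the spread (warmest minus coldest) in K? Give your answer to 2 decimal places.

5.15 K

station 1: 265.3 K = -7.850 °C.
station 2: 25.5 °F = -3.611 °C.
Spread: (-2.700) − (-7.850) = 5.150 °C.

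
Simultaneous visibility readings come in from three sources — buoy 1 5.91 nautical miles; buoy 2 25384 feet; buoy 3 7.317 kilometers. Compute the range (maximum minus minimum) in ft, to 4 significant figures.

11900 ft

buoy 1: 5.91 nmi = 35909.84 ft.
buoy 3: 7.317 km = 24005.91 ft.
Spread: 35909.84 − 24005.91 = 11900 ft.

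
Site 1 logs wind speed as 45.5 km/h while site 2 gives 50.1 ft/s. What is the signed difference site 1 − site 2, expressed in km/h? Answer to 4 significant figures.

site 2: 50.1 ft/s = 54.97373 km/h.
Difference: 45.50000 − 54.97373 = -9.474 km/h.

-9.474 km/h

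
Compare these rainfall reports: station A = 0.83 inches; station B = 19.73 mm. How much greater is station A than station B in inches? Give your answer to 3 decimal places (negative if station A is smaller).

station B: 19.73 mm = 0.77677 in.
Difference: 0.83000 − 0.77677 = 0.053 in.

0.053 in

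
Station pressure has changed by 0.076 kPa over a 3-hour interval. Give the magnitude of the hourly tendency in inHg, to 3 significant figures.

0.00748 inHg per hour

0.076 kPa / 3 h × 0.2953 inHg/kPa = 0.00748 inHg/h.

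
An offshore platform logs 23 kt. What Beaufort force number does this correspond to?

23 kt lies in the Beaufort 6 band (strong breeze, 22–27 kt).

Beaufort force 6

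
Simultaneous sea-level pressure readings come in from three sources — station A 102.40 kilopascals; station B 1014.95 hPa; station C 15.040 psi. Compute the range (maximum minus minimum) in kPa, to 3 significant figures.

2.20 kPa

station B: 1014.95 hPa = 101.4950 kPa.
station C: 15.040 psi = 103.6971 kPa.
Spread: 103.6971 − 101.4950 = 2.20 kPa.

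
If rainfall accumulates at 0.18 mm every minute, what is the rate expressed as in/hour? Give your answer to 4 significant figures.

0.18 mm/minute × 0.0393701 in/mm × 60 minute/hour = 0.4252 in/hour.

0.4252 in/hour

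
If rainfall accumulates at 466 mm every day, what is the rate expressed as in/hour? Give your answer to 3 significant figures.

0.764 in/hour

466 mm/day × 0.0393701 in/mm × 0.0416667 day/hour = 0.764 in/hour.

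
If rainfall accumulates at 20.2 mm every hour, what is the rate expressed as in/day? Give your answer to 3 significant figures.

20.2 mm/hour × 0.0393701 in/mm × 24 hour/day = 19.1 in/day.

19.1 in/day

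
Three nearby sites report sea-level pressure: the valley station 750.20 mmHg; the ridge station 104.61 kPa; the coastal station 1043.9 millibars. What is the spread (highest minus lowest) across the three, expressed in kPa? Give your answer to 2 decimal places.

4.59 kPa

the valley station: 750.20 mmHg = 100.0185 kPa.
the coastal station: 1043.9 mb = 104.3900 kPa.
Spread: 104.6100 − 100.0185 = 4.59 kPa.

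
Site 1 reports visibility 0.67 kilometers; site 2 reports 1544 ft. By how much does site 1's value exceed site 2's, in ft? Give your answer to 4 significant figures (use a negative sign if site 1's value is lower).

654.2 ft

site 1: 0.67 km = 2198.163 ft.
Difference: 2198.163 − 1544.000 = 654.2 ft.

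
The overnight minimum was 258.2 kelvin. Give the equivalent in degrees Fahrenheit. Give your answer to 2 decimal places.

5.09 °F

First to °C: -14.95 °C.
Then to °F: 5.09 °F.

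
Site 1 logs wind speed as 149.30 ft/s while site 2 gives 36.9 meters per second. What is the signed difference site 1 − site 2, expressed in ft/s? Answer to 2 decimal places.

28.24 ft/s

site 2: 36.9 m/s = 121.0630 ft/s.
Difference: 149.3000 − 121.0630 = 28.24 ft/s.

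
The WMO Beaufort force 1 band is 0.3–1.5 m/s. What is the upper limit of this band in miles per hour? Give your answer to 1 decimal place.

0.3–1.5 m/s × 2.237 = 0.7–3.4 mph.

3.4 mph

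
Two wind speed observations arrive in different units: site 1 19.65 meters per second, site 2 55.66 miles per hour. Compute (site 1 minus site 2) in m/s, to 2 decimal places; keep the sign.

site 2: 55.66 mph = 24.8822 m/s.
Difference: 19.6500 − 24.8822 = -5.23 m/s.

-5.23 m/s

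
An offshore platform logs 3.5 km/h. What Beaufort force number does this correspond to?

Beaufort force 1

3.5 km/h = 1.0 m/s, which is Beaufort 1 (light air, 0.3–1.5 m/s).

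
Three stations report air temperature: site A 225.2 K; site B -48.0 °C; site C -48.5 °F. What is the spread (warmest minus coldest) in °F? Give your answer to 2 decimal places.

5.90 °F

site A: 225.2 K = -47.950 °C.
site C: -48.5 °F = -44.722 °C.
Spread: (-44.722) − (-48.000) = 3.278 °C = 5.90 °F.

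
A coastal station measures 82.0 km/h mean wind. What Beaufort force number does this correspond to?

Beaufort force 9

82.0 km/h = 22.8 m/s, which is Beaufort 9 (strong gale, 20.8–24.4 m/s).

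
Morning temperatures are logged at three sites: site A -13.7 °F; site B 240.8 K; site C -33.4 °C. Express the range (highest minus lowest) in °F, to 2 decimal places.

14.42 °F

site A: -13.7 °F = -25.389 °C.
site B: 240.8 K = -32.350 °C.
Spread: (-25.389) − (-33.400) = 8.011 °C = 14.42 °F.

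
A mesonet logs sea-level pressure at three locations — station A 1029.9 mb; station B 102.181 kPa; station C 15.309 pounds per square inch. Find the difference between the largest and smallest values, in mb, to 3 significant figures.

station B: 102.181 kPa = 1021.810 mb.
station C: 15.309 psi = 1055.518 mb.
Spread: 1055.518 − 1021.810 = 33.7 mb.

33.7 mb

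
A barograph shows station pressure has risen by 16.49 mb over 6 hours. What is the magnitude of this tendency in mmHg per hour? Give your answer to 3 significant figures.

2.06 mmHg per hour

16.49 mb / 6 h × 0.750062 mmHg/mb = 2.06 mmHg/h.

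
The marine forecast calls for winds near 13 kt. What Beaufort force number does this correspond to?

Beaufort force 4

13 kt lies in the Beaufort 4 band (moderate breeze, 11–16 kt).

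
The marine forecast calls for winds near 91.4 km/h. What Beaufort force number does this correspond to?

91.4 km/h = 25.4 m/s, which is Beaufort 10 (storm, 24.5–28.4 m/s).

Beaufort force 10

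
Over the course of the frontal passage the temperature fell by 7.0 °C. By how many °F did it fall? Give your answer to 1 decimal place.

Converting a difference, only the 9/5 scale factor applies: Δ°F = 7.0 × 1.8 = 12.6 °F.

12.6 °F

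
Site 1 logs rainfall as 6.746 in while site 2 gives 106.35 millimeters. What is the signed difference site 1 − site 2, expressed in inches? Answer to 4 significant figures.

site 2: 106.35 mm = 4.18701 in.
Difference: 6.74600 − 4.18701 = 2.559 in.

2.559 in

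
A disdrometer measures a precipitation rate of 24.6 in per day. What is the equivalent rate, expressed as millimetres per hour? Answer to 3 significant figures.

24.6 in/day × 25.4 mm/in × 0.0416667 day/hour = 26.0 mm/hour.

26.0 mm/hour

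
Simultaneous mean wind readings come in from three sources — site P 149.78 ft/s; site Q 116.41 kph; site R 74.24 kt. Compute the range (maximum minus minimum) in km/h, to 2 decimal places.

47.94 km/h

site P: 149.78 ft/s = 164.3506 km/h.
site R: 74.24 kt = 137.4925 km/h.
Spread: 164.3506 − 116.4100 = 47.94 km/h.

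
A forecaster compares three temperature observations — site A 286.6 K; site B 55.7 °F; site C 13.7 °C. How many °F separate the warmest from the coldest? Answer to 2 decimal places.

site A: 286.6 K = 13.450 °C.
site B: 55.7 °F = 13.167 °C.
Spread: 13.700 − 13.167 = 0.533 °C = 0.96 °F.

0.96 °F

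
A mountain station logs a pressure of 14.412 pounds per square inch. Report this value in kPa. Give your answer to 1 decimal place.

99.4 kPa

1 psi = 6.89476 kPa, so 14.412 × 6.89476 = 99.4 kPa.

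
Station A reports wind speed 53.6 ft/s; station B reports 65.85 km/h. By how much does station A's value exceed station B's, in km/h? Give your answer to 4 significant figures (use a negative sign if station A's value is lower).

station A: 53.6 ft/s = 58.81421 km/h.
Difference: 58.81421 − 65.85000 = -7.036 km/h.

-7.036 km/h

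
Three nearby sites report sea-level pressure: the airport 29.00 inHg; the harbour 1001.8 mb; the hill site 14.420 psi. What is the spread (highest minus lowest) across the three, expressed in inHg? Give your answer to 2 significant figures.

the harbour: 1001.8 mb = 29.5831 inHg.
the hill site: 14.420 psi = 29.3594 inHg.
Spread: 29.5831 − 29.0000 = 0.58 inHg.

0.58 inHg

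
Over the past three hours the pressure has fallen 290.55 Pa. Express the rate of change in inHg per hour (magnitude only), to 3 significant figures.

0.0286 inHg per hour

290.55 Pa / 3 h × 0.0002953 inHg/Pa = 0.0286 inHg/h.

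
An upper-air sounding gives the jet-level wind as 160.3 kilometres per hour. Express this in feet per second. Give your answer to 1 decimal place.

1 km/h = 0.911344 ft/s, so 160.3 × 0.911344 = 146.1 ft/s.

146.1 ft/s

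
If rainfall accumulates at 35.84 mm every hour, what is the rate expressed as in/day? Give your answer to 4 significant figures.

35.84 mm/hour × 0.0393701 in/mm × 24 hour/day = 33.86 in/day.

33.86 in/day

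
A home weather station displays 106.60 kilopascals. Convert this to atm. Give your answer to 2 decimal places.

1 kPa = 0.00986923 atm, so 106.60 × 0.00986923 = 1.05 atm.

1.05 atm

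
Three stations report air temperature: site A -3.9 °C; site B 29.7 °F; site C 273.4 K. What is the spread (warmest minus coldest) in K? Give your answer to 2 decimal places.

site B: 29.7 °F = -1.278 °C.
site C: 273.4 K = 0.250 °C.
Spread: 0.250 − (-3.900) = 4.150 °C.

4.15 K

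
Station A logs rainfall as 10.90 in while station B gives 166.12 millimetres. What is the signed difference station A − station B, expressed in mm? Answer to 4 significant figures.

110.7 mm

station A: 10.90 in = 276.860 mm.
Difference: 276.860 − 166.120 = 110.7 mm.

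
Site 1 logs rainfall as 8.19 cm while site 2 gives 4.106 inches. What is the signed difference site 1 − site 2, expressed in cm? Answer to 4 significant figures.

-2.239 cm

site 2: 4.106 in = 10.42924 cm.
Difference: 8.19000 − 10.42924 = -2.239 cm.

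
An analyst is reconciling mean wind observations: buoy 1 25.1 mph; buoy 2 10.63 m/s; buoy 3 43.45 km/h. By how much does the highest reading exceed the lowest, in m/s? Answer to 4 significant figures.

1.439 m/s

buoy 1: 25.1 mph = 11.22070 m/s.
buoy 3: 43.45 km/h = 12.06944 m/s.
Spread: 12.06944 − 10.63000 = 1.439 m/s.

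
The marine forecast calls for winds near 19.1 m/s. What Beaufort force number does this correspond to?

Beaufort force 8

19.1 m/s lies in the Beaufort 8 band (gale, 17.2–20.7 m/s).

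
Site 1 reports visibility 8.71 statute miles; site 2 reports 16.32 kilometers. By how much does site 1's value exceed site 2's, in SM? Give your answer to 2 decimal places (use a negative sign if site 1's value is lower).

-1.43 SM

site 2: 16.32 km = 10.1408 SM.
Difference: 8.7100 − 10.1408 = -1.43 SM.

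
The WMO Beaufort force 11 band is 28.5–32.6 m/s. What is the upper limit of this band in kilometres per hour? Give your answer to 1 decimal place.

28.5–32.6 m/s × 3.6 = 102.6–117.4 km/h.

117.4 km/h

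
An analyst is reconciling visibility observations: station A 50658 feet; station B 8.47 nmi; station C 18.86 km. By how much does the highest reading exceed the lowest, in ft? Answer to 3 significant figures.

11200 ft

station B: 8.47 nmi = 51464.70 ft.
station C: 18.86 km = 61876.64 ft.
Spread: 61876.64 − 50658.00 = 11200 ft.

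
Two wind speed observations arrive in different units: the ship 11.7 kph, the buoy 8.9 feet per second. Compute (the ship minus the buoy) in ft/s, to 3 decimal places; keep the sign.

the ship: 11.7 km/h = 10.66273 ft/s.
Difference: 10.66273 − 8.90000 = 1.763 ft/s.

1.763 ft/s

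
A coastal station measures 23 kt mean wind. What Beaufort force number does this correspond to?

Beaufort force 6

23 kt lies in the Beaufort 6 band (strong breeze, 22–27 kt).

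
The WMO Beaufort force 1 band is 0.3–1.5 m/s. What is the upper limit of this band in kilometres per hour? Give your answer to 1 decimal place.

5.4 km/h

0.3–1.5 m/s × 3.6 = 1.1–5.4 km/h.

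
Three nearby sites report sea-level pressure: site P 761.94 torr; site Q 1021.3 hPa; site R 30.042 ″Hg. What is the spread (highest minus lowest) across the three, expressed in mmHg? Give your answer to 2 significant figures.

4.1 mmHg

site Q: 1021.3 hPa = 766.038 mmHg.
site R: 30.042 inHg = 763.067 mmHg.
Spread: 766.038 − 761.940 = 4.1 mmHg.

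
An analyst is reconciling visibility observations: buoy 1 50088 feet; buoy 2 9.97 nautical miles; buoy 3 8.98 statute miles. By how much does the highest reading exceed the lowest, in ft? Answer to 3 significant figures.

13200 ft

buoy 2: 9.97 nmi = 60578.87 ft.
buoy 3: 8.98 SM = 47414.40 ft.
Spread: 60578.87 − 47414.40 = 13200 ft.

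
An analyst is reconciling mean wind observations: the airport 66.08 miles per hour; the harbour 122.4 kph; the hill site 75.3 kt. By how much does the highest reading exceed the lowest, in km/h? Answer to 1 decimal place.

the airport: 66.08 mph = 106.345 km/h.
the hill site: 75.3 kt = 139.456 km/h.
Spread: 139.456 − 106.345 = 33.1 km/h.

33.1 km/h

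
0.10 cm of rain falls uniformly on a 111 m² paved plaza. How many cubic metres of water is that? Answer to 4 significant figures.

0.1110 cubic metres

Depth: 0.10 cm × 10 = 1 mm.
1 mm over 1 m² is 1 L, so volume = 1 × 111 = 111 L = 0.1110 m³.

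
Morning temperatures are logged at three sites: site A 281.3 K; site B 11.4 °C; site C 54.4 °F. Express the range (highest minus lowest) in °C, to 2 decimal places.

4.29 °C

site A: 281.3 K = 8.150 °C.
site C: 54.4 °F = 12.444 °C.
Spread: 12.444 − 8.150 = 4.294 °C.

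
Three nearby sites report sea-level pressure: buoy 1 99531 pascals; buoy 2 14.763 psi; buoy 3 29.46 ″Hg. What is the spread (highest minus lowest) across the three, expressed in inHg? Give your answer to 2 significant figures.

0.67 inHg

buoy 1: 99531 Pa = 29.3915 inHg.
buoy 2: 14.763 psi = 30.0578 inHg.
Spread: 30.0578 − 29.3915 = 0.67 inHg.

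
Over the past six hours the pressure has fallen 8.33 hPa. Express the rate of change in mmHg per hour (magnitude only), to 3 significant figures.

8.33 hPa / 6 h × 0.750062 mmHg/hPa = 1.04 mmHg/h.

1.04 mmHg per hour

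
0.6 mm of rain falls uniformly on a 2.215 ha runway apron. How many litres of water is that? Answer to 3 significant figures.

13300 litres

Area: 2.215 ha = 22150 m².
1 mm over 1 m² is 1 L, so volume = 0.6 × 22150 = 13290 L ≈ 13300 L.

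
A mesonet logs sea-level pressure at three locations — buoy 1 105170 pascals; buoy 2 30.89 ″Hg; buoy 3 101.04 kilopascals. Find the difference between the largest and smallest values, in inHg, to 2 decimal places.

1.22 inHg

buoy 1: 105170 Pa = 31.0567 inHg.
buoy 3: 101.04 kPa = 29.8371 inHg.
Spread: 31.0567 − 29.8371 = 1.22 inHg.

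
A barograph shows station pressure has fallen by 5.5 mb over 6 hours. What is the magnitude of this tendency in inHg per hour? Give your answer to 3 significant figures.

5.5 mb / 6 h × 0.02953 inHg/mb = 0.0271 inHg/h.

0.0271 inHg per hour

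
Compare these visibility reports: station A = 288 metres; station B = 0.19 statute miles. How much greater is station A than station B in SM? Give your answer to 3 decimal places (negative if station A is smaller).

station A: 288 m = 0.17895 SM.
Difference: 0.17895 − 0.19000 = -0.011 SM.

-0.011 SM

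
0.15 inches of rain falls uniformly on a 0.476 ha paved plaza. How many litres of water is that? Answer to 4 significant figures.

Depth: 0.15 in × 25.4 = 3.81 mm.
Area: 0.476 ha = 4760 m².
1 mm over 1 m² is 1 L, so volume = 3.81 × 4760 = 18135.6 L ≈ 18140 L.

18140 litres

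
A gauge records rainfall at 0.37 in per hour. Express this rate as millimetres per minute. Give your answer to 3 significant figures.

0.157 mm/minute

0.37 in/hour × 25.4 mm/in × 0.0166667 hour/minute = 0.157 mm/minute.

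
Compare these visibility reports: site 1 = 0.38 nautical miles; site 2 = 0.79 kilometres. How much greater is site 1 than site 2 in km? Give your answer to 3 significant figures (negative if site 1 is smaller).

-0.0862 km

site 1: 0.38 nmi = 0.703760 km.
Difference: 0.703760 − 0.790000 = -0.0862 km.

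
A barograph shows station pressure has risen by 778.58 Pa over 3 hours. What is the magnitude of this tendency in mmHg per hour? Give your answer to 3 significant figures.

778.58 Pa / 3 h × 0.00750062 mmHg/Pa = 1.95 mmHg/h.

1.95 mmHg per hour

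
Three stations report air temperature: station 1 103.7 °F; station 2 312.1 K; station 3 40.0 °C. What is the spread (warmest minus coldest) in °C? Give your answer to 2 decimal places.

station 1: 103.7 °F = 39.833 °C.
station 2: 312.1 K = 38.950 °C.
Spread: 40.000 − 38.950 = 1.050 °C.

1.05 °C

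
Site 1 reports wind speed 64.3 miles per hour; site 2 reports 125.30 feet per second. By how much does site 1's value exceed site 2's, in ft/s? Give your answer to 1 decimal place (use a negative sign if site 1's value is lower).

-31.0 ft/s

site 1: 64.3 mph = 94.307 ft/s.
Difference: 94.307 − 125.300 = -31.0 ft/s.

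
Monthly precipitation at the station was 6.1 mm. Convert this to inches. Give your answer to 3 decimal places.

0.240 in

1 mm = 0.0393701 in, so 6.1 × 0.0393701 = 0.240 in.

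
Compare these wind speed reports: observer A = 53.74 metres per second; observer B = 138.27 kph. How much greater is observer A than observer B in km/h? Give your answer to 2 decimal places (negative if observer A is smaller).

55.19 km/h

observer A: 53.74 m/s = 193.4640 km/h.
Difference: 193.4640 − 138.2700 = 55.19 km/h.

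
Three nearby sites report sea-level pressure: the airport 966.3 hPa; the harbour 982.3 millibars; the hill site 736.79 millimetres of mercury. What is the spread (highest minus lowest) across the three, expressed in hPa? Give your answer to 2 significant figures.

the harbour: 982.3 mb = 982.30 hPa.
the hill site: 736.79 mmHg = 982.31 hPa.
Spread: 982.31 − 966.30 = 16 hPa.

16 hPa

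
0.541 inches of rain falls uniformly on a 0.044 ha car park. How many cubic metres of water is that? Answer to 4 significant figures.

Depth: 0.541 in × 25.4 = 13.7414 mm.
Area: 0.044 ha = 440 m².
1 mm over 1 m² is 1 L, so volume = 13.7414 × 440 = 6046.216 L = 6.046 m³.

6.046 cubic metres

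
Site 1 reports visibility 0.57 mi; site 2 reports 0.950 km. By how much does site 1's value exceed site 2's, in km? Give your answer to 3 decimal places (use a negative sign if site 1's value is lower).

-0.033 km

site 1: 0.57 SM = 0.91733 km.
Difference: 0.91733 − 0.95000 = -0.033 km.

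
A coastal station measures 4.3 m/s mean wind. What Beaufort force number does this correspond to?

4.3 m/s lies in the Beaufort 3 band (gentle breeze, 3.4–5.4 m/s).

Beaufort force 3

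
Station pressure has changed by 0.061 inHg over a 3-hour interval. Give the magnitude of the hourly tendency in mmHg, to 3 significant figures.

0.516 mmHg per hour

0.061 inHg / 3 h × 25.4 mmHg/inHg = 0.516 mmHg/h.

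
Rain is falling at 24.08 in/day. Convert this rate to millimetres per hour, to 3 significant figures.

24.08 in/day × 25.4 mm/in × 0.0416667 day/hour = 25.5 mm/hour.

25.5 mm/hour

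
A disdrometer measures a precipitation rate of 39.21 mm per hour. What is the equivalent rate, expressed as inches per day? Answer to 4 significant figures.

37.05 in/day

39.21 mm/hour × 0.0393701 in/mm × 24 hour/day = 37.05 in/day.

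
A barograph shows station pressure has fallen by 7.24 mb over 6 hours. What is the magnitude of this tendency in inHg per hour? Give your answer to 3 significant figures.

7.24 mb / 6 h × 0.02953 inHg/mb = 0.0356 inHg/h.

0.0356 inHg per hour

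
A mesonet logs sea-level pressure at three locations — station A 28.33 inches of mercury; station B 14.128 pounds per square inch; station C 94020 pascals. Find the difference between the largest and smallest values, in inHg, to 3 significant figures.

1.00 inHg

station B: 14.128 psi = 28.7649 inHg.
station C: 94020 Pa = 27.7641 inHg.
Spread: 28.7649 − 27.7641 = 1.00 inHg.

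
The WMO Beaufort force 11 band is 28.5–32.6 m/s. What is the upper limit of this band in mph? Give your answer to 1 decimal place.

28.5–32.6 m/s × 2.237 = 63.8–72.9 mph.

72.9 mph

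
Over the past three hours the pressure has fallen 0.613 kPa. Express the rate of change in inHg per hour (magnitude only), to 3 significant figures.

0.613 kPa / 3 h × 0.2953 inHg/kPa = 0.0603 inHg/h.

0.0603 inHg per hour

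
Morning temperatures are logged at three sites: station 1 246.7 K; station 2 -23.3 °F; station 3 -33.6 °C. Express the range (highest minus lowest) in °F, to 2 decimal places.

station 1: 246.7 K = -26.450 °C.
station 2: -23.3 °F = -30.722 °C.
Spread: (-26.450) − (-33.600) = 7.150 °C = 12.87 °F.

12.87 °F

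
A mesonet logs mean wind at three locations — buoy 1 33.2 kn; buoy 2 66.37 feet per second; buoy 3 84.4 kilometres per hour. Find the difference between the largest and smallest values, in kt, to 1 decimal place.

buoy 2: 66.37 ft/s = 39.323 kt.
buoy 3: 84.4 km/h = 45.572 kt.
Spread: 45.572 − 33.200 = 12.4 kt.

12.4 kt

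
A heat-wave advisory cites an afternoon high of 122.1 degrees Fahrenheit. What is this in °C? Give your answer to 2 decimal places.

°C = (°F − 32) × 5/9 = (122.1 − 32) / 1.8 = 50.06 °C.

50.06 °C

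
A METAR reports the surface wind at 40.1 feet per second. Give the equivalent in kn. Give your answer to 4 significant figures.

1 ft/s = 0.592484 kt, so 40.1 × 0.592484 = 23.76 kt.

23.76 kt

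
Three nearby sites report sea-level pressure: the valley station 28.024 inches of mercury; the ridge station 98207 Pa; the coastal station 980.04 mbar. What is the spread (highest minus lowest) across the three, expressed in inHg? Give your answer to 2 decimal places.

0.98 inHg

the ridge station: 98207 Pa = 29.0005 inHg.
the coastal station: 980.04 mb = 28.9406 inHg.
Spread: 29.0005 − 28.0240 = 0.98 inHg.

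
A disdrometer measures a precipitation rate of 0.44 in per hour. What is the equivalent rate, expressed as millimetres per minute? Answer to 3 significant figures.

0.44 in/hour × 25.4 mm/in × 0.0166667 hour/minute = 0.186 mm/minute.

0.186 mm/minute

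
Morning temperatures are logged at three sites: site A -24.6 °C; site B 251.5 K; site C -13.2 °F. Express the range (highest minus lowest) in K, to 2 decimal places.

3.46 K

site B: 251.5 K = -21.650 °C.
site C: -13.2 °F = -25.111 °C.
Spread: (-21.650) − (-25.111) = 3.461 °C.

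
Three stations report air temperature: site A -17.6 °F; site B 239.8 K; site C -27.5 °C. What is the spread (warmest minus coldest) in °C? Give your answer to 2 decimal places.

5.85 °C

site A: -17.6 °F = -27.556 °C.
site B: 239.8 K = -33.350 °C.
Spread: (-27.500) − (-33.350) = 5.850 °C.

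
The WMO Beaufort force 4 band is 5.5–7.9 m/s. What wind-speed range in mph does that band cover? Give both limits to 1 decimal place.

5.5–7.9 m/s × 2.237 = 12.3–17.7 mph.

12.3 to 17.7 mph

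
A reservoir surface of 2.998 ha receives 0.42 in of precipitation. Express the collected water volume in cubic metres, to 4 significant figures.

319.8 cubic metres

Depth: 0.42 in × 25.4 = 10.668 mm.
Area: 2.998 ha = 29980 m².
1 mm over 1 m² is 1 L, so volume = 10.668 × 29980 = 319826.64 L = 319.8 m³.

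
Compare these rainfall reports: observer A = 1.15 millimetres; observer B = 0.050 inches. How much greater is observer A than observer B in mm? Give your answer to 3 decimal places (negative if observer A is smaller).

observer B: 0.050 in = 1.27000 mm.
Difference: 1.15000 − 1.27000 = -0.120 mm.

-0.120 mm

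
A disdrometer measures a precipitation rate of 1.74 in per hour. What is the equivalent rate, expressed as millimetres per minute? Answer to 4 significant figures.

0.7366 mm/minute

1.74 in/hour × 25.4 mm/in × 0.0166667 hour/minute = 0.7366 mm/minute.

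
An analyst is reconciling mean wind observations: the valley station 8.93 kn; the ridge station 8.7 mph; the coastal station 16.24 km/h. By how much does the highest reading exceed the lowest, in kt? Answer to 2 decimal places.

1.37 kt

the ridge station: 8.7 mph = 7.5601 kt.
the coastal station: 16.24 km/h = 8.7689 kt.
Spread: 8.9300 − 7.5601 = 1.37 kt.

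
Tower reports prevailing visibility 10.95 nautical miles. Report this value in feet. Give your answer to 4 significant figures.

1 nmi = 6076.12 ft, so 10.95 × 6076.12 = 66530 ft.

66530 ft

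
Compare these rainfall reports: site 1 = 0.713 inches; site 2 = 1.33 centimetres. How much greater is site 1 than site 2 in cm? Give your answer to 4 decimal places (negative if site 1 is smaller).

0.4810 cm

site 1: 0.713 in = 1.811020 cm.
Difference: 1.811020 − 1.330000 = 0.4810 cm.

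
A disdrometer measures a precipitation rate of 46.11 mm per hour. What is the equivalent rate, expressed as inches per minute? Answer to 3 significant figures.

46.11 mm/hour × 0.0393701 in/mm × 0.0166667 hour/minute = 0.0303 in/minute.

0.0303 in/minute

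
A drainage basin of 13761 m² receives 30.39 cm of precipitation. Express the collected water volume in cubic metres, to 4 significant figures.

4182 cubic metres

Depth: 30.39 cm × 10 = 303.9 mm.
1 mm over 1 m² is 1 L, so volume = 303.9 × 13761 = 4181967.9 L = 4182 m³.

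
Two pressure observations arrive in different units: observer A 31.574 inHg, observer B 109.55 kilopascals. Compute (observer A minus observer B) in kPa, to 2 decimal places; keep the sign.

observer A: 31.574 inHg = 106.9218 kPa.
Difference: 106.9218 − 109.5500 = -2.63 kPa.

-2.63 kPa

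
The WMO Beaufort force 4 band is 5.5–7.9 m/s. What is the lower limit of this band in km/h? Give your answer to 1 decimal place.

19.8 km/h

5.5–7.9 m/s × 3.6 = 19.8–28.4 km/h.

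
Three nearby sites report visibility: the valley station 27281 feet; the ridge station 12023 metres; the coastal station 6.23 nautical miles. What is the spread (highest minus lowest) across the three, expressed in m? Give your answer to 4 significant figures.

3708 m

the valley station: 27281 ft = 8315.25 m.
the coastal station: 6.23 nmi = 11537.96 m.
Spread: 12023.00 − 8315.25 = 3708 m.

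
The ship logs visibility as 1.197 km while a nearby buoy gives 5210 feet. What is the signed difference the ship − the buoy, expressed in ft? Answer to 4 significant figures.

the ship: 1.197 km = 3927.17 ft.
Difference: 3927.17 − 5210.00 = -1283 ft.

-1283 ft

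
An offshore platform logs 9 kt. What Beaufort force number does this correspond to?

Beaufort force 3

9 kt lies in the Beaufort 3 band (gentle breeze, 7–10 kt).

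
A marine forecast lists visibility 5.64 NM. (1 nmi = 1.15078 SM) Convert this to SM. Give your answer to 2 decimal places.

1 nmi = 1.15078 SM, so 5.64 × 1.15078 = 6.49 SM.

6.49 SM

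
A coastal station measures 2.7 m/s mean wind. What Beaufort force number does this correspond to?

2.7 m/s lies in the Beaufort 2 band (light breeze, 1.6–3.3 m/s).

Beaufort force 2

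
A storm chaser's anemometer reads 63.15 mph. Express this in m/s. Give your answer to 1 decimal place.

28.2 m/s

1 mph = 0.44704 m/s, so 63.15 × 0.44704 = 28.2 m/s.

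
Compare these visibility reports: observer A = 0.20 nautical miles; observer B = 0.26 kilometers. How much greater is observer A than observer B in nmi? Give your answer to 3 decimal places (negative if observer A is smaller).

observer B: 0.26 km = 0.14039 nmi.
Difference: 0.20000 − 0.14039 = 0.060 nmi.

0.060 nmi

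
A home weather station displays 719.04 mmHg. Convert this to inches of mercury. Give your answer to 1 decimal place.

28.3 inHg

1 mmHg = 0.0393701 inHg, so 719.04 × 0.0393701 = 28.3 inHg.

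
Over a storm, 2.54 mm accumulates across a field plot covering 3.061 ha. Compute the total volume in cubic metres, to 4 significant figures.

Area: 3.061 ha = 30610 m².
1 mm over 1 m² is 1 L, so volume = 2.54 × 30610 = 77749.4 L = 77.75 m³.

77.75 cubic metres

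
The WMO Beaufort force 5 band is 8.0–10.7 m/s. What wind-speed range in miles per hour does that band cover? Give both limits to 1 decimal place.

17.9 to 23.9 mph

8.0–10.7 m/s × 2.237 = 17.9–23.9 mph.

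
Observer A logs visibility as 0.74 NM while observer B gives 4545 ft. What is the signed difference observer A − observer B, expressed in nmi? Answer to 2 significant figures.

-0.0080 nmi

observer B: 4545 ft = 0.748011 nmi.
Difference: 0.740000 − 0.748011 = -0.0080 nmi.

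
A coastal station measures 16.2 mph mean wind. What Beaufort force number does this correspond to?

16.2 mph = 7.2 m/s, which is Beaufort 4 (moderate breeze, 5.5–7.9 m/s).

Beaufort force 4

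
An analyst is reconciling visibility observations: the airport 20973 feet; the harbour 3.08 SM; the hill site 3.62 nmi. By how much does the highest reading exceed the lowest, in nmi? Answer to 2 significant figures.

the airport: 20973 ft = 3.4517 nmi.
the harbour: 3.08 SM = 2.6764 nmi.
Spread: 3.6200 − 2.6764 = 0.94 nmi.

0.94 nmi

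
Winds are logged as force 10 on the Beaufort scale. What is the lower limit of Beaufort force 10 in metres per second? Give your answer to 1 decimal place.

24.5 m/s

Beaufort 10 (storm) spans 24.5–28.4 m/s.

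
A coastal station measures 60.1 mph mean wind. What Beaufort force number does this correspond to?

60.1 mph = 26.9 m/s, which is Beaufort 10 (storm, 24.5–28.4 m/s).

Beaufort force 10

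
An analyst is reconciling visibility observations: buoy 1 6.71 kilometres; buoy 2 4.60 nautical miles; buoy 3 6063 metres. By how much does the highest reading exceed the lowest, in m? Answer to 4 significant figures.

buoy 1: 6.71 km = 6710.00 m.
buoy 2: 4.60 nmi = 8519.20 m.
Spread: 8519.20 − 6063.00 = 2456 m.

2456 m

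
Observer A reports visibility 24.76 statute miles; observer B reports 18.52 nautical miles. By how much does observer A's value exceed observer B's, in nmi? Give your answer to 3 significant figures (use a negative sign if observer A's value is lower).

3.00 nmi

observer A: 24.76 SM = 21.5159 nmi.
Difference: 21.5159 − 18.5200 = 3.00 nmi.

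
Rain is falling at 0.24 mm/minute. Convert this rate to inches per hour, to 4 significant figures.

0.5669 in/hour

0.24 mm/minute × 0.0393701 in/mm × 60 minute/hour = 0.5669 in/hour.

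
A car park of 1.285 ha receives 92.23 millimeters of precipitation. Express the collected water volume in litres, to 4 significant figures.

1185000 litres

Area: 1.285 ha = 12850 m².
1 mm over 1 m² is 1 L, so volume = 92.23 × 12850 = 1185155.5 L ≈ 1185000 L.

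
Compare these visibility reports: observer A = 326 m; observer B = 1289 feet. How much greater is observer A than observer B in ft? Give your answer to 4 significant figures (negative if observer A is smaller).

-219.4 ft

observer A: 326 m = 1069.554 ft.
Difference: 1069.554 − 1289.000 = -219.4 ft.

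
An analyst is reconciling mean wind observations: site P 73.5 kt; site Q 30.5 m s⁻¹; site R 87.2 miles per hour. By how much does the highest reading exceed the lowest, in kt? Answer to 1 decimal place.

16.5 kt

site Q: 30.5 m/s = 59.287 kt.
site R: 87.2 mph = 75.775 kt.
Spread: 75.775 − 59.287 = 16.5 kt.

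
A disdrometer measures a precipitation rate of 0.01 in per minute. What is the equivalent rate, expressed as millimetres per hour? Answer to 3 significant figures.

0.01 in/minute × 25.4 mm/in × 60 minute/hour = 15.2 mm/hour.

15.2 mm/hour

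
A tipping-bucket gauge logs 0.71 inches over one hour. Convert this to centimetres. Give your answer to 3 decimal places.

1.803 cm

1 in = 2.54 cm, so 0.71 × 2.54 = 1.803 cm.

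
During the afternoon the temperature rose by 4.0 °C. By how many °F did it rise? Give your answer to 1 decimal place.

7.2 °F

For a temperature change the 32° offset cancels: Δ°F = 4.0 × 1.8 = 7.2 °F.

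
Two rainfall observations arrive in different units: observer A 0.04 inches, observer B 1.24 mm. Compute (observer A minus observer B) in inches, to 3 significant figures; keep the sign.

observer B: 1.24 mm = 0.0488189 in.
Difference: 0.0400000 − 0.0488189 = -0.00882 in.

-0.00882 in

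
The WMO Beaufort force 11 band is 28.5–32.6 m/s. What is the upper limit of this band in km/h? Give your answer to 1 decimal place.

117.4 km/h

28.5–32.6 m/s × 3.6 = 102.6–117.4 km/h.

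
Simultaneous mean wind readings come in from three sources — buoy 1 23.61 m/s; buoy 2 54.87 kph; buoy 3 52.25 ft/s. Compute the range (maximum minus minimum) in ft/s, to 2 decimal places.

buoy 1: 23.61 m/s = 77.4606 ft/s.
buoy 2: 54.87 km/h = 50.0055 ft/s.
Spread: 77.4606 − 50.0055 = 27.46 ft/s.

27.46 ft/s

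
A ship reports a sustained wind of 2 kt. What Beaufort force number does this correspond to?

Beaufort force 1

2 kt lies in the Beaufort 1 band (light air, 1–3 kt).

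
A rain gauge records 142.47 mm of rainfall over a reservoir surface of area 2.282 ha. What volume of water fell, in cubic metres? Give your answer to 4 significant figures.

3251 cubic metres

Area: 2.282 ha = 22820 m².
1 mm over 1 m² is 1 L, so volume = 142.47 × 22820 = 3251165.4 L = 3251 m³.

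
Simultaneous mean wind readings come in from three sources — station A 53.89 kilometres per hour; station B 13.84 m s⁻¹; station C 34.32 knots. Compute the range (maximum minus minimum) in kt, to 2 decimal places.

station A: 53.89 km/h = 29.0983 kt.
station B: 13.84 m/s = 26.9028 kt.
Spread: 34.3200 − 26.9028 = 7.42 kt.

7.42 kt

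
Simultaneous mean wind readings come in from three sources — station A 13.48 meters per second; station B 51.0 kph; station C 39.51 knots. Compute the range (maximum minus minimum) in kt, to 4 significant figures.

13.31 kt

station A: 13.48 m/s = 26.2030 kt.
station B: 51.0 km/h = 27.5378 kt.
Spread: 39.5100 − 26.2030 = 13.31 kt.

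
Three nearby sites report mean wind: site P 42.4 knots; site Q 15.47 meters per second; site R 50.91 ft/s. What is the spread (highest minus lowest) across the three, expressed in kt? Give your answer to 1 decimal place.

site Q: 15.47 m/s = 30.071 kt.
site R: 50.91 ft/s = 30.163 kt.
Spread: 42.400 − 30.071 = 12.3 kt.

12.3 kt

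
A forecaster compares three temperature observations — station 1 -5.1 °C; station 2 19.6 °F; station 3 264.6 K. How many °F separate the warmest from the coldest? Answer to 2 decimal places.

station 2: 19.6 °F = -6.889 °C.
station 3: 264.6 K = -8.550 °C.
Spread: (-5.100) − (-8.550) = 3.450 °C = 6.21 °F.

6.21 °F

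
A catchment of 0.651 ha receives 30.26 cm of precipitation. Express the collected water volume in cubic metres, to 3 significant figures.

1970 cubic metres

Depth: 30.26 cm × 10 = 302.6 mm.
Area: 0.651 ha = 6510 m².
1 mm over 1 m² is 1 L, so volume = 302.6 × 6510 = 1969926 L = 1970 m³.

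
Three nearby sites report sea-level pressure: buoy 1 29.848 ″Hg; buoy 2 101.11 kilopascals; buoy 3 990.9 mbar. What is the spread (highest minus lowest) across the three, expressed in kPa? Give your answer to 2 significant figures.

2.0 kPa

buoy 1: 29.848 inHg = 101.077 kPa.
buoy 3: 990.9 mb = 99.090 kPa.
Spread: 101.110 − 99.090 = 2.0 kPa.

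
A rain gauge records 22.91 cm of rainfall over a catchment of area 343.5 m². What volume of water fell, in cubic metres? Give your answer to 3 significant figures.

Depth: 22.91 cm × 10 = 229.1 mm.
1 mm over 1 m² is 1 L, so volume = 229.1 × 343.5 = 78695.85 L = 78.7 m³.

78.7 cubic metres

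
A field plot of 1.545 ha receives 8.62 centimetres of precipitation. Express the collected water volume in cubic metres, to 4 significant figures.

Depth: 8.62 cm × 10 = 86.2 mm.
Area: 1.545 ha = 15450 m².
1 mm over 1 m² is 1 L, so volume = 86.2 × 15450 = 1331790 L = 1332 m³.

1332 cubic metres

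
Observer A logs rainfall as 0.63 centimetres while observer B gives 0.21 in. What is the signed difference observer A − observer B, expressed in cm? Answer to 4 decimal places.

observer B: 0.21 in = 0.533400 cm.
Difference: 0.630000 − 0.533400 = 0.0966 cm.

0.0966 cm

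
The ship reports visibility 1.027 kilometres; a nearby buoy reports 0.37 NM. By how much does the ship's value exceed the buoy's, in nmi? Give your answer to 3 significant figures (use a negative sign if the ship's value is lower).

0.185 nmi

the ship: 1.027 km = 0.55454 nmi.
Difference: 0.55454 − 0.37000 = 0.185 nmi.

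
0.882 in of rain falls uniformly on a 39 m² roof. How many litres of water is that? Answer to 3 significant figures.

874 litres

Depth: 0.882 in × 25.4 = 22.4028 mm.
1 mm over 1 m² is 1 L, so volume = 22.4028 × 39 = 873.7092 L ≈ 874 L.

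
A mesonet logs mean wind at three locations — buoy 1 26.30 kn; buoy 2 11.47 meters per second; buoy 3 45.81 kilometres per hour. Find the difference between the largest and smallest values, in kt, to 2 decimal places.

4.00 kt

buoy 2: 11.47 m/s = 22.2959 kt.
buoy 3: 45.81 km/h = 24.7354 kt.
Spread: 26.3000 − 22.2959 = 4.00 kt.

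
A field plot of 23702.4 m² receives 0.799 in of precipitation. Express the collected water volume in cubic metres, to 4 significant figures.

Depth: 0.799 in × 25.4 = 20.2946 mm.
1 mm over 1 m² is 1 L, so volume = 20.2946 × 23702.4 = 481030.73 L = 481.0 m³.

481.0 cubic metres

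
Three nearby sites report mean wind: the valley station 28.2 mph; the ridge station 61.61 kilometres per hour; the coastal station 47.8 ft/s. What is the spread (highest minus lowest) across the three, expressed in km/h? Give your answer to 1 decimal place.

16.2 km/h

the valley station: 28.2 mph = 45.384 km/h.
the coastal station: 47.8 ft/s = 52.450 km/h.
Spread: 61.610 − 45.384 = 16.2 km/h.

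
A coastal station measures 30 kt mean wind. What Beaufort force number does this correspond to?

30 kt lies in the Beaufort 7 band (near gale, 28–33 kt).

Beaufort force 7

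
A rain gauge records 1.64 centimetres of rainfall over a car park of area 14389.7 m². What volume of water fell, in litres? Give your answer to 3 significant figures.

236000 litres

Depth: 1.64 cm × 10 = 16.4 mm.
1 mm over 1 m² is 1 L, so volume = 16.4 × 14389.7 = 235991.08 L ≈ 236000 L.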